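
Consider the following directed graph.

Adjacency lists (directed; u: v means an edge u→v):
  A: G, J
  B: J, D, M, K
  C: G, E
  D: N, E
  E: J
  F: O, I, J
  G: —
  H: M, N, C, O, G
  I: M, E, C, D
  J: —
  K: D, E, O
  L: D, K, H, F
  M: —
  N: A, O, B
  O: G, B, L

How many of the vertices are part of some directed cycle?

9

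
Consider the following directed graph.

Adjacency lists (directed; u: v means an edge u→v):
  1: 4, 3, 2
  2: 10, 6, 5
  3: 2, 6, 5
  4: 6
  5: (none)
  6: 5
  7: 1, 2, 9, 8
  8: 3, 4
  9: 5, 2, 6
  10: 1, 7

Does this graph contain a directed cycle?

Yes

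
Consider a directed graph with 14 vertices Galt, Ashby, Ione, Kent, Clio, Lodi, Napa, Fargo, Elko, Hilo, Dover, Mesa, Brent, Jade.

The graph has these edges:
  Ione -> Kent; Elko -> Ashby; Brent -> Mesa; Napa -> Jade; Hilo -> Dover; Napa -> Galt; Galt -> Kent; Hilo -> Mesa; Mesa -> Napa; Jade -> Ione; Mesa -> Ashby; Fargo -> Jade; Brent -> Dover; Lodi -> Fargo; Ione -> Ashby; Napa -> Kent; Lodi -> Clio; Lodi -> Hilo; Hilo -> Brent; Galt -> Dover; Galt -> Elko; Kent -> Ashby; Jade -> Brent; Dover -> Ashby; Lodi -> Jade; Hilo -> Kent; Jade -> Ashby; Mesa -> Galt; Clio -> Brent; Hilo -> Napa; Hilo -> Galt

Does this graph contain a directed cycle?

DFS with white/gray/black marking, starting from Hilo:
Hilo gray
  Brent gray
    Mesa gray
      Napa gray
        Kent gray
          Ashby gray
          Ashby black
        Kent black
        Jade gray
          Ione gray
            Ione→Kent: Kent black — skip
            Ione→Ashby: Ashby black — skip
          Ione black
          Jade→Brent: Brent is gray → back edge
Back edge found, so a cycle exists: Brent → Mesa → Napa → Jade → Brent.

Yes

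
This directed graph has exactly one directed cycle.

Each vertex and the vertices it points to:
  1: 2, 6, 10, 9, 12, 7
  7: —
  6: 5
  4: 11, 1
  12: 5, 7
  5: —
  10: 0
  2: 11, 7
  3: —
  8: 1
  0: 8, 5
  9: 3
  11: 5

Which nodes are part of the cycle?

DFS with gray/black marking from 1:
1 gray
  2 gray
    11 gray
      5 gray
      5 black
    11 black
    7 gray
    7 black
  2 black
  6 gray
    6→5: 5 black — skip
  6 black
  10 gray
    0 gray
      8 gray
        8→1: 1 is gray → back edge
Back edge closes the cycle 1 → 10 → 0 → 8 → 1; its vertices are {0, 1, 8, 10}.

0, 1, 8, 10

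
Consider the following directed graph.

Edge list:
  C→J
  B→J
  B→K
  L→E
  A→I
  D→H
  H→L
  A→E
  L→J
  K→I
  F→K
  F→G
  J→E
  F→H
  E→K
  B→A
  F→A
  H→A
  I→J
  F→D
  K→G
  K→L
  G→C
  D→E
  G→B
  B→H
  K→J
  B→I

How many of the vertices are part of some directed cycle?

A vertex is on a directed cycle iff it belongs to a strongly connected component of size ≥ 2 (or has a self-loop).
The vertices on cycles are {A, B, C, E, G, H, I, J, K, L} — 10 in total.

10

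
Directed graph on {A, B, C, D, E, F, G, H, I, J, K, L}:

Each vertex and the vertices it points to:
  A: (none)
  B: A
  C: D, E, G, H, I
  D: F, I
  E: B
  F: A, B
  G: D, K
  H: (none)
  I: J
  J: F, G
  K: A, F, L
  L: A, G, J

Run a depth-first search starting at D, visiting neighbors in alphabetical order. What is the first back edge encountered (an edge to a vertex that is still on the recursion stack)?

DFS from D (visiting neighbors in alphabetical order); mark gray on enter, black on exit:
D gray
  F gray
    A gray
    A black
    B gray
      B→A: A black — skip
    B black
  F black
  I gray
    J gray
      J→F: F black — skip
      G gray
        G→D: D is gray → back edge
First back edge: G → D.

G→D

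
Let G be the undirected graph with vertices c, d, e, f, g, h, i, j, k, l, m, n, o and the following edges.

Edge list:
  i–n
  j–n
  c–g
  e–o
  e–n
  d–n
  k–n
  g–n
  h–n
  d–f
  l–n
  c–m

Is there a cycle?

No

DFS, tracking each vertex's parent; an edge to a visited non-parent vertex closes a cycle.
Start from c:
visit c (parent –)
  visit g (parent c)
    g–c: parent, skip
    visit n (parent g)
      visit j (parent n)
        j–n: parent, skip
      visit l (parent n)
        l–n: parent, skip
      n–g: parent, skip
      visit d (parent n)
        d–n: parent, skip
        visit f (parent d)
          f–d: parent, skip
      visit i (parent n)
        i–n: parent, skip
      visit k (parent n)
        k–n: parent, skip
      visit h (parent n)
        h–n: parent, skip
      visit e (parent n)
        visit o (parent e)
          o–e: parent, skip
        e–n: parent, skip
  visit m (parent c)
    m–c: parent, skip
No non-parent visited neighbor found — the graph is a forest.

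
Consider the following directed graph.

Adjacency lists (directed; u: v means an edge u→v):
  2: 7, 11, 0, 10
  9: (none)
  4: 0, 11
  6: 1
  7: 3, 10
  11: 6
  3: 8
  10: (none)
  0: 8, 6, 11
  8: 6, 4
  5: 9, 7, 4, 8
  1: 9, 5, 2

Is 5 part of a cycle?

5 is on a cycle iff 5 can reach itself via ≥1 edge.
5 → 8 → 6 → 1 → 5 — yes.

Yes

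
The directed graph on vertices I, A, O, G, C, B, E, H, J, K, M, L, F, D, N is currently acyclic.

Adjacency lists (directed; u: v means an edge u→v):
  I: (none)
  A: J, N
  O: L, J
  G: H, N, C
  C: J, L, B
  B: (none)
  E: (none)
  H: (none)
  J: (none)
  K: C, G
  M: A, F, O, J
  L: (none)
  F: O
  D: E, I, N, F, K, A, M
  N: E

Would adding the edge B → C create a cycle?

Adding B→C creates a cycle iff C can already reach B.
Path from C: C → B.
So C → … → B → C is a cycle.

Yes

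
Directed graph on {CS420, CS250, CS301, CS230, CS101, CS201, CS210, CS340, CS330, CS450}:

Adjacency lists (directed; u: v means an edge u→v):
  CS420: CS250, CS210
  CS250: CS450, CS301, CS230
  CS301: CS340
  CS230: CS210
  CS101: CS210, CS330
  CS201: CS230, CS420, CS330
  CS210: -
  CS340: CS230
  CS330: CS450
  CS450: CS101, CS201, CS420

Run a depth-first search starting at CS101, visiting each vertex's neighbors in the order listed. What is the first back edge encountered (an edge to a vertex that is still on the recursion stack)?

DFS from CS101 (visiting each vertex's neighbors in the order listed); mark gray on enter, black on exit:
CS101 gray
  CS210 gray
  CS210 black
  CS330 gray
    CS450 gray
      CS450→CS101: CS101 is gray → back edge
First back edge: CS450 → CS101.

CS450->CS101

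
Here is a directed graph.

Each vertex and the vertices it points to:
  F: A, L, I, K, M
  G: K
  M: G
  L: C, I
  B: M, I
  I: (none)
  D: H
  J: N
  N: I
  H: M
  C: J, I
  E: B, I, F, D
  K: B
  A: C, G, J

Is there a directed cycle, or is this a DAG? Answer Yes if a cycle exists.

Yes

DFS with white/gray/black marking, starting from I:
I gray
I black
F gray
  A gray
    C gray
      J gray
        N gray
          N→I: I black — skip
        N black
      J black
      C→I: I black — skip
    C black
    G gray
      K gray
        B gray
          M gray
            M→G: G is gray → back edge
Back edge found, so a cycle exists: G → K → B → M → G.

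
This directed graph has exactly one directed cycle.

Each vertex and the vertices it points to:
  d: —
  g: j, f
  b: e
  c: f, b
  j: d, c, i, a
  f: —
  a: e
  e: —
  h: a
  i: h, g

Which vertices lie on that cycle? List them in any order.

g, i, j

DFS with gray/black marking from g:
g gray
  j gray
    d gray
    d black
    c gray
      f gray
      f black
      b gray
        e gray
        e black
      b black
    c black
    i gray
      h gray
        a gray
          a→e: e black — skip
        a black
      h black
      i→g: g is gray → back edge
Back edge closes the cycle g → j → i → g; its vertices are {g, i, j}.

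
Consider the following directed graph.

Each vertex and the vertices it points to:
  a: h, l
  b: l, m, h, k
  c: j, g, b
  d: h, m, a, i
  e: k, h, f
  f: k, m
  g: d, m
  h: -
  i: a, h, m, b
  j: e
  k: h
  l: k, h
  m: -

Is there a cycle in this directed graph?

No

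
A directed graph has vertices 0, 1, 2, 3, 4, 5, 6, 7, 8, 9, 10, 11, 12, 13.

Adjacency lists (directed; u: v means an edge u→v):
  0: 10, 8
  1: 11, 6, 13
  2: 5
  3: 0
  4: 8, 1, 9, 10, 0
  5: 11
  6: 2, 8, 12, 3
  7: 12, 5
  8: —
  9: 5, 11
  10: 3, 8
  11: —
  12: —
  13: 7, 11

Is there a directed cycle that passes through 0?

0 is on a cycle iff 0 can reach itself via ≥1 edge.
0 → 10 → 3 → 0 — yes.

Yes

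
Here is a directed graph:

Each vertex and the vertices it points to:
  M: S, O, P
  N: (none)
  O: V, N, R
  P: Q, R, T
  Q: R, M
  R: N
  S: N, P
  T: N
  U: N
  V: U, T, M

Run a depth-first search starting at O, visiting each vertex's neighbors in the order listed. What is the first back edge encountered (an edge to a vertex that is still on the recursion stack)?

DFS from O (visiting each vertex's neighbors in the order listed); mark gray on enter, black on exit:
O gray
  V gray
    U gray
      N gray
      N black
    U black
    T gray
      T→N: N black — skip
    T black
    M gray
      S gray
        S→N: N black — skip
        P gray
          Q gray
            R gray
              R→N: N black — skip
            R black
            Q→M: M is gray → back edge
First back edge: Q → M.

Q->M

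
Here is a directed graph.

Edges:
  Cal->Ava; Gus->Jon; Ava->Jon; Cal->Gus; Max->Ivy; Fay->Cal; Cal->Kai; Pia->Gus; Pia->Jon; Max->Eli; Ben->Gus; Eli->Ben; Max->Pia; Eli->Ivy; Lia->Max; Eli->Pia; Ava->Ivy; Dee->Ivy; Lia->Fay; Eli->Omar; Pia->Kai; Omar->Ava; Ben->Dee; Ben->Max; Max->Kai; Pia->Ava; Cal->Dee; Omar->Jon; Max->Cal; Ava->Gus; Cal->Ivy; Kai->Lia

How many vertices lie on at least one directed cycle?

A vertex is on a directed cycle iff it belongs to a strongly connected component of size ≥ 2 (or has a self-loop).
The vertices on cycles are {Ben, Cal, Eli, Fay, Kai, Lia, Max, Pia} — 8 in total.

8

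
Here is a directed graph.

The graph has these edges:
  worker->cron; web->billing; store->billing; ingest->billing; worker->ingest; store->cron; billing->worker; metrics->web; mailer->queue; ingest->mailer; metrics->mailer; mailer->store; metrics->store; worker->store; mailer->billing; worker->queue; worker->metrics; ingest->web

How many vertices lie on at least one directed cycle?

7

A vertex is on a directed cycle iff it belongs to a strongly connected component of size ≥ 2 (or has a self-loop).
The vertices on cycles are {web, store, ingest, mailer, worker, billing, metrics} — 7 in total.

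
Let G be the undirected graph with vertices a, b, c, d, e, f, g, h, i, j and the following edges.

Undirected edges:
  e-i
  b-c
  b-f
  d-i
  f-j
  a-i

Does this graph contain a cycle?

DFS, tracking each vertex's parent; an edge to a visited non-parent vertex closes a cycle.
Start from h:
visit h (parent –)
visit a (parent –)
  visit i (parent a)
    i–a: parent, skip
    visit e (parent i)
      e–i: parent, skip
    visit d (parent i)
      d–i: parent, skip
visit b (parent –)
  visit f (parent b)
    visit j (parent f)
      j–f: parent, skip
    f–b: parent, skip
  visit c (parent b)
    c–b: parent, skip
visit g (parent –)
No non-parent visited neighbor found — the graph is a forest.

No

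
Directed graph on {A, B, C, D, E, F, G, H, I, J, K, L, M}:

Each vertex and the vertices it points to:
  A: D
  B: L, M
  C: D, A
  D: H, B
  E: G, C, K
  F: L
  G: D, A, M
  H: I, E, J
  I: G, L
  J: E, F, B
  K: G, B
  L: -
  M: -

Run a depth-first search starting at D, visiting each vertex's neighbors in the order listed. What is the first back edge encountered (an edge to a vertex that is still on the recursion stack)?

DFS from D (visiting each vertex's neighbors in the order listed); mark gray on enter, black on exit:
D gray
  H gray
    I gray
      G gray
        G→D: D is gray → back edge
First back edge: G → D.

G->D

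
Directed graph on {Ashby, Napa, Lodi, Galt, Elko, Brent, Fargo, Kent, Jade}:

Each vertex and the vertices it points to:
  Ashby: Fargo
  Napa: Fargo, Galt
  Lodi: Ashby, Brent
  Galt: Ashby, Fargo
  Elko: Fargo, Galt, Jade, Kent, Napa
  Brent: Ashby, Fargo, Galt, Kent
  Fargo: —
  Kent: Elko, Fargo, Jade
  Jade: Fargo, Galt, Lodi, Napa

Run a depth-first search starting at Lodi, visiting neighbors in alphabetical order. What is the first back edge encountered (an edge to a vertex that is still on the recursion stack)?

Jade->Lodi

DFS from Lodi (visiting neighbors in alphabetical order); mark gray on enter, black on exit:
Lodi gray
  Ashby gray
    Fargo gray
    Fargo black
  Ashby black
  Brent gray
    Brent→Ashby: Ashby black — skip
    Brent→Fargo: Fargo black — skip
    Galt gray
      Galt→Ashby: Ashby black — skip
      Galt→Fargo: Fargo black — skip
    Galt black
    Kent gray
      Elko gray
        Elko→Fargo: Fargo black — skip
        Elko→Galt: Galt black — skip
        Jade gray
          Jade→Fargo: Fargo black — skip
          Jade→Galt: Galt black — skip
          Jade→Lodi: Lodi is gray → back edge
First back edge: Jade → Lodi.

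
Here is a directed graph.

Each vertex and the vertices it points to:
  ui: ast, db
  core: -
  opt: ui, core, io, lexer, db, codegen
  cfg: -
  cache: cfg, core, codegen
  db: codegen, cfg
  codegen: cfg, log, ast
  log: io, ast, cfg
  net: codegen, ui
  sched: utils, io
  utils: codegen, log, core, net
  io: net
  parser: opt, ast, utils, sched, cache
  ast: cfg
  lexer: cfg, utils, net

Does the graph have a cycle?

Yes

DFS with white/gray/black marking, starting from codegen:
codegen gray
  cfg gray
  cfg black
  log gray
    io gray
      net gray
        net→codegen: codegen is gray → back edge
Back edge found, so a cycle exists: codegen → log → io → net → codegen.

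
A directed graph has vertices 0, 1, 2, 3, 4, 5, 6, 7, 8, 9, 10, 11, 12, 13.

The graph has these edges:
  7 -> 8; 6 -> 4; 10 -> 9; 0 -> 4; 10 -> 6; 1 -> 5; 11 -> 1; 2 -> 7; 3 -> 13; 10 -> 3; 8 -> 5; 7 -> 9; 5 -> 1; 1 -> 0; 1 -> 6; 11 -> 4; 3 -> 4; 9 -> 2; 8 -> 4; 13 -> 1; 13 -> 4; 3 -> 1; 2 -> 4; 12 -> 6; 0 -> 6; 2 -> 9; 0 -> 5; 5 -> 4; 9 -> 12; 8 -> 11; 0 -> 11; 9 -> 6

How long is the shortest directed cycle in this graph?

2

For each vertex v, BFS finds the shortest path from v back to v.
The shortest such closed walk is 9 → 2 → 9, length 2.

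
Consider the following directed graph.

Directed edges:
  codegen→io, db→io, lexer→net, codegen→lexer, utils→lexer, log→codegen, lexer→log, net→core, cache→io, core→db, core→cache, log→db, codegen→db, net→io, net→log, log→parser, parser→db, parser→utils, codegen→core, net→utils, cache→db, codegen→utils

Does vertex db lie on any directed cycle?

No

db lies on a cycle iff there is a path from db back to itself.
Exploring from db, it never reaches itself; equivalently, its strongly connected component is a singleton.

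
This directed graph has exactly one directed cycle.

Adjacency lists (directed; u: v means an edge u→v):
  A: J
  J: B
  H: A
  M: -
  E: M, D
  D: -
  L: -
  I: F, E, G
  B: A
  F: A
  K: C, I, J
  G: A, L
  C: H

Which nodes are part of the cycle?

A, B, J

DFS with gray/black marking from J:
J gray
  B gray
    A gray
      A→J: J is gray → back edge
Back edge closes the cycle J → B → A → J; its vertices are {A, B, J}.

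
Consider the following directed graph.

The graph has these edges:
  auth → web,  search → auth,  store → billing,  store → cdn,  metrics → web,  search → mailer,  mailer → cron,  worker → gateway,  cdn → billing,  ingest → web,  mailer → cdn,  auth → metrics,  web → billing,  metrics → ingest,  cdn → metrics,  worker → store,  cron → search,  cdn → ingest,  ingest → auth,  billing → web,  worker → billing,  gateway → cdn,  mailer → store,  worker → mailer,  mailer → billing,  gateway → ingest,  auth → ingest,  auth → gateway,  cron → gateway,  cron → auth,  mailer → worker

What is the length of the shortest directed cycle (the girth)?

For each vertex v, BFS finds the shortest path from v back to v.
The shortest such closed walk is mailer → worker → mailer, length 2.

2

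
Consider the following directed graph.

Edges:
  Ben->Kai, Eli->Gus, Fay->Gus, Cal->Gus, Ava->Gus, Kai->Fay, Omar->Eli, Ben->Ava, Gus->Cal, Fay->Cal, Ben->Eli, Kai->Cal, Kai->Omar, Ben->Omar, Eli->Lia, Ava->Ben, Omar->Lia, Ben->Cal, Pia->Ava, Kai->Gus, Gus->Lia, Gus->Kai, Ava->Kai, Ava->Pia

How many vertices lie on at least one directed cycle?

9

A vertex is on a directed cycle iff it belongs to a strongly connected component of size ≥ 2 (or has a self-loop).
The vertices on cycles are {Ava, Ben, Cal, Eli, Fay, Gus, Kai, Pia, Omar} — 9 in total.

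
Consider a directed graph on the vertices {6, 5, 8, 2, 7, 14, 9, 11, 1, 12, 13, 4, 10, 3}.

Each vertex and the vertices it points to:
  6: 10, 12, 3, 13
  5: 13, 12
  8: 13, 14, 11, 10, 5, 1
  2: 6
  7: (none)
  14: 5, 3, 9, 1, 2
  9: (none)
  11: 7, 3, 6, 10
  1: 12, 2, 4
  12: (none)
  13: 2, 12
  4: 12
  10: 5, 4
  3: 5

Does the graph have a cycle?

DFS with white/gray/black marking, starting from 12:
12 gray
12 black
6 gray
  10 gray
    5 gray
      13 gray
        2 gray
          2→6: 6 is gray → back edge
Back edge found, so a cycle exists: 6 → 10 → 5 → 13 → 2 → 6.

Yes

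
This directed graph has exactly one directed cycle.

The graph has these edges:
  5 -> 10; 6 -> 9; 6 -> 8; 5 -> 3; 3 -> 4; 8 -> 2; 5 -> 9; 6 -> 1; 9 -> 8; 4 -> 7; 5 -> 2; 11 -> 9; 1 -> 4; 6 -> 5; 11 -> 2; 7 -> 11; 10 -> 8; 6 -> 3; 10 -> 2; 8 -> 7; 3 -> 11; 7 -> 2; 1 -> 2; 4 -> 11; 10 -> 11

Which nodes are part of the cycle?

DFS with gray/black marking from 9:
9 gray
  8 gray
    2 gray
    2 black
    7 gray
      11 gray
        11→9: 9 is gray → back edge
Back edge closes the cycle 9 → 8 → 7 → 11 → 9; its vertices are {7, 8, 9, 11}.

7, 8, 9, 11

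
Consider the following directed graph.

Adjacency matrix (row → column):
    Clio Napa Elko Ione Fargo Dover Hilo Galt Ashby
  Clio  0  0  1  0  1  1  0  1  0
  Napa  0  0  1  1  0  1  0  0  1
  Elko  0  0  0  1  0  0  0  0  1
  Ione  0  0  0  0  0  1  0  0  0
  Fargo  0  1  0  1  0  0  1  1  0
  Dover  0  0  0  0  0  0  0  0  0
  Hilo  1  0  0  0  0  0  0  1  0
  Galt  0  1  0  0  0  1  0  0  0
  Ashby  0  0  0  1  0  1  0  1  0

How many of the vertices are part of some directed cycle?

A vertex is on a directed cycle iff it belongs to a strongly connected component of size ≥ 2 (or has a self-loop).
The vertices on cycles are {Clio, Elko, Galt, Hilo, Napa, Ashby, Fargo} — 7 in total.

7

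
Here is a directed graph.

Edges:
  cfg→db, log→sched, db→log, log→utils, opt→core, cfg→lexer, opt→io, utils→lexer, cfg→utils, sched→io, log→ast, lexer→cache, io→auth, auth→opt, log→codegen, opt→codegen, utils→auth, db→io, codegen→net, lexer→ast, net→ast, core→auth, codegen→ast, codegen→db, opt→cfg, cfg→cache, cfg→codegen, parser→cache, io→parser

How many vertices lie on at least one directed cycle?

10

A vertex is on a directed cycle iff it belongs to a strongly connected component of size ≥ 2 (or has a self-loop).
The vertices on cycles are {db, io, cfg, log, opt, auth, core, sched, utils, codegen} — 10 in total.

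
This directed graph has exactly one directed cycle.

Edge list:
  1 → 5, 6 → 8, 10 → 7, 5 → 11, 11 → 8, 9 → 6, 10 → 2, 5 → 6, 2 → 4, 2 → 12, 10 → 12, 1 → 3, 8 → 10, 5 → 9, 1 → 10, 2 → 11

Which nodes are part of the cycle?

DFS with gray/black marking from 10:
10 gray
  12 gray
  12 black
  2 gray
    2→12: 12 black — skip
    11 gray
      8 gray
        8→10: 10 is gray → back edge
Back edge closes the cycle 10 → 2 → 11 → 8 → 10; its vertices are {2, 8, 10, 11}.

2, 8, 10, 11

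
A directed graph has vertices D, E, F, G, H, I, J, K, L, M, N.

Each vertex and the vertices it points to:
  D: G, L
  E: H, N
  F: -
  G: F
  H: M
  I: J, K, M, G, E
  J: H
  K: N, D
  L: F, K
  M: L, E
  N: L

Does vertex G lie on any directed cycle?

No

G lies on a cycle iff there is a path from G back to itself.
Exploring from G, it never reaches itself; equivalently, its strongly connected component is a singleton.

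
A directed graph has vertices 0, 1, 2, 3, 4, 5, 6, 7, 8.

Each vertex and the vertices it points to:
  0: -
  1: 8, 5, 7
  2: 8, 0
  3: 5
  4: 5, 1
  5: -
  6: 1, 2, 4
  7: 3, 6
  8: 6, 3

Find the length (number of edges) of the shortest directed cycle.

3

For each vertex v, BFS finds the shortest path from v back to v.
The shortest such closed walk is 7 → 6 → 1 → 7, length 3.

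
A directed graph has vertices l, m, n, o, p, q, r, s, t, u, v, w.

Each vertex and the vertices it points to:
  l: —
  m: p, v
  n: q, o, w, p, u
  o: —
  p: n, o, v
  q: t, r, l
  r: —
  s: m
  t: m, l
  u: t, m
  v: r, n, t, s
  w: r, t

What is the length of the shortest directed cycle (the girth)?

For each vertex v, BFS finds the shortest path from v back to v.
The shortest such closed walk is p → n → p, length 2.

2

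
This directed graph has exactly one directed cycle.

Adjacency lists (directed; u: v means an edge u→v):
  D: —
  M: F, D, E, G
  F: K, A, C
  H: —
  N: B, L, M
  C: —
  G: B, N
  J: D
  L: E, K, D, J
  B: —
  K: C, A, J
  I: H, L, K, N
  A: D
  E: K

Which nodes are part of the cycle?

G, M, N

DFS with gray/black marking from N:
N gray
  B gray
  B black
  L gray
    E gray
      K gray
        C gray
        C black
        A gray
          D gray
          D black
        A black
        J gray
          J→D: D black — skip
        J black
      K black
    E black
    L→K: K black — skip
    L→D: D black — skip
    L→J: J black — skip
  L black
  M gray
    F gray
      F→K: K black — skip
      F→A: A black — skip
      F→C: C black — skip
    F black
    M→D: D black — skip
    M→E: E black — skip
    G gray
      G→B: B black — skip
      G→N: N is gray → back edge
Back edge closes the cycle N → M → G → N; its vertices are {G, M, N}.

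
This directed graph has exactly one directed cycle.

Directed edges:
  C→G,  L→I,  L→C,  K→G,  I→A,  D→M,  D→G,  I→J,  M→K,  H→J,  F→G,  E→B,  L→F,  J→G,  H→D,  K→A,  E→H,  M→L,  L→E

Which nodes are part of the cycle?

DFS with gray/black marking from M:
M gray
  L gray
    F gray
      G gray
      G black
    F black
    E gray
      B gray
      B black
      H gray
        D gray
          D→G: G black — skip
          D→M: M is gray → back edge
Back edge closes the cycle M → L → E → H → D → M; its vertices are {D, E, H, L, M}.

D, E, H, L, M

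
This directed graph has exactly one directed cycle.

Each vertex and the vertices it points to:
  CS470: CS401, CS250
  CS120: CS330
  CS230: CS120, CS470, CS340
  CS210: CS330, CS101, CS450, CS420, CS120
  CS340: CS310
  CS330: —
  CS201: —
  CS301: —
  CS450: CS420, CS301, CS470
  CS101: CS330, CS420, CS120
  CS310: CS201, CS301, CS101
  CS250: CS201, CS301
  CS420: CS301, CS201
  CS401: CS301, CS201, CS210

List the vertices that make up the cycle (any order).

CS210, CS401, CS450, CS470

DFS with gray/black marking from CS470:
CS470 gray
  CS401 gray
    CS301 gray
    CS301 black
    CS201 gray
    CS201 black
    CS210 gray
      CS330 gray
      CS330 black
      CS101 gray
        CS101→CS330: CS330 black — skip
        CS420 gray
          CS420→CS301: CS301 black — skip
          CS420→CS201: CS201 black — skip
        CS420 black
        CS120 gray
          CS120→CS330: CS330 black — skip
        CS120 black
      CS101 black
      CS450 gray
        CS450→CS420: CS420 black — skip
        CS450→CS301: CS301 black — skip
        CS450→CS470: CS470 is gray → back edge
Back edge closes the cycle CS470 → CS401 → CS210 → CS450 → CS470; its vertices are {CS210, CS401, CS450, CS470}.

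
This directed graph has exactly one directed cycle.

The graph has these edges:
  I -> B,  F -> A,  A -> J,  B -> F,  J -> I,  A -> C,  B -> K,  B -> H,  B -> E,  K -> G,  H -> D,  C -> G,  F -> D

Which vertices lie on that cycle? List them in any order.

A, B, F, I, J

DFS with gray/black marking from I:
I gray
  B gray
    F gray
      A gray
        C gray
          G gray
          G black
        C black
        J gray
          J→I: I is gray → back edge
Back edge closes the cycle I → B → F → A → J → I; its vertices are {A, B, F, I, J}.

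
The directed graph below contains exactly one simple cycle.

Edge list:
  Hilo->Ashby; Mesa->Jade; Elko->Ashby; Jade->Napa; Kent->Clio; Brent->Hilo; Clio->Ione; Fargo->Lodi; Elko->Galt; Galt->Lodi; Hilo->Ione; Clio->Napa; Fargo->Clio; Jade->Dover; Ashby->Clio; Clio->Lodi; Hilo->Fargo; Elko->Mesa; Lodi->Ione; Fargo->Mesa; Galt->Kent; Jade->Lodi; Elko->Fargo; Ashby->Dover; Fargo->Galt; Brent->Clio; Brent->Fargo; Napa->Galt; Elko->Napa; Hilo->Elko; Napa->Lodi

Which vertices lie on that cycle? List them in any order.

DFS with gray/black marking from Galt:
Galt gray
  Lodi gray
    Ione gray
    Ione black
  Lodi black
  Kent gray
    Clio gray
      Clio→Lodi: Lodi black — skip
      Napa gray
        Napa→Galt: Galt is gray → back edge
Back edge closes the cycle Galt → Kent → Clio → Napa → Galt; its vertices are {Clio, Galt, Kent, Napa}.

Clio, Galt, Kent, Napa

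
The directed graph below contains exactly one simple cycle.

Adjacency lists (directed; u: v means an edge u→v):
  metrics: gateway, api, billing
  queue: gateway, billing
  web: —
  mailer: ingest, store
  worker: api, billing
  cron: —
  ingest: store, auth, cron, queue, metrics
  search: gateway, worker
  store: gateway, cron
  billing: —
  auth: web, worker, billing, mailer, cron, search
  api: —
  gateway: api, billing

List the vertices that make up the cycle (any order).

DFS with gray/black marking from ingest:
ingest gray
  store gray
    gateway gray
      api gray
      api black
      billing gray
      billing black
    gateway black
    cron gray
    cron black
  store black
  auth gray
    web gray
    web black
    worker gray
      worker→api: api black — skip
      worker→billing: billing black — skip
    worker black
    auth→billing: billing black — skip
    mailer gray
      mailer→ingest: ingest is gray → back edge
Back edge closes the cycle ingest → auth → mailer → ingest; its vertices are {auth, ingest, mailer}.

auth, ingest, mailer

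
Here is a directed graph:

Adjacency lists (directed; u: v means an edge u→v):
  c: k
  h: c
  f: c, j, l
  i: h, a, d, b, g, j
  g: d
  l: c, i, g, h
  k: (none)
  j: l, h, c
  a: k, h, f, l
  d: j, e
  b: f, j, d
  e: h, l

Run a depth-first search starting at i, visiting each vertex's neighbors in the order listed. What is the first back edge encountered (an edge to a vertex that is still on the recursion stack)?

l→i

DFS from i (visiting each vertex's neighbors in the order listed); mark gray on enter, black on exit:
i gray
  h gray
    c gray
      k gray
      k black
    c black
  h black
  a gray
    a→k: k black — skip
    a→h: h black — skip
    f gray
      f→c: c black — skip
      j gray
        l gray
          l→c: c black — skip
          l→i: i is gray → back edge
First back edge: l → i.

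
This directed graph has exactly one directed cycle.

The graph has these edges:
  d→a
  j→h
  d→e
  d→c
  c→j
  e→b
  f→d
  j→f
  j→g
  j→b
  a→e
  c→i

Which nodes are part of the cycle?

DFS with gray/black marking from j:
j gray
  f gray
    d gray
      c gray
        c→j: j is gray → back edge
Back edge closes the cycle j → f → d → c → j; its vertices are {c, d, f, j}.

c, d, f, j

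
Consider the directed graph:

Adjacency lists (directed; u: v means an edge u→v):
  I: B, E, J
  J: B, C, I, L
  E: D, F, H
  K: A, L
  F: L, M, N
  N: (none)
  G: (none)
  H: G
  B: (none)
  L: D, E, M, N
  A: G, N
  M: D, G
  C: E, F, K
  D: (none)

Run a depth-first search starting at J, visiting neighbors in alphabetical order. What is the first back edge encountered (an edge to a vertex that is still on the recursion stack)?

DFS from J (visiting neighbors in alphabetical order); mark gray on enter, black on exit:
J gray
  B gray
  B black
  C gray
    E gray
      D gray
      D black
      F gray
        L gray
          L→D: D black — skip
          L→E: E is gray → back edge
First back edge: L → E.

L→E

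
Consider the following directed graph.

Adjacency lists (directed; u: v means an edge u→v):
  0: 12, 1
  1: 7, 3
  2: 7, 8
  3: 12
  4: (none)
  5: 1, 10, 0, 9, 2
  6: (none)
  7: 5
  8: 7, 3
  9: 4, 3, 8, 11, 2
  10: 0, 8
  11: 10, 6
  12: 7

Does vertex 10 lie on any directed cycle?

Yes

10 is on a cycle iff 10 can reach itself via ≥1 edge.
10 → 8 → 7 → 5 → 10 — yes.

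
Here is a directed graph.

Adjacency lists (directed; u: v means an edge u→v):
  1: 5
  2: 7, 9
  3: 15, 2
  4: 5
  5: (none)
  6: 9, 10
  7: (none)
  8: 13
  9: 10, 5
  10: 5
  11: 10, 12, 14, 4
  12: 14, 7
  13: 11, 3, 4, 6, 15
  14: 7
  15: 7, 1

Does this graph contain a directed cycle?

No

DFS with white/gray/black marking, starting from 2:
2 gray
  7 gray
  7 black
  9 gray
    10 gray
      5 gray
      5 black
    10 black
    9→5: 5 black — skip
  9 black
2 black
1 gray
  1→5: 5 black — skip
1 black
3 gray
  15 gray
    15→7: 7 black — skip
    15→1: 1 black — skip
  15 black
  3→2: 2 black — skip
3 black
4 gray
  4→5: 5 black — skip
4 black
6 gray
  6→9: 9 black — skip
  6→10: 10 black — skip
6 black
8 gray
  13 gray
    11 gray
      11→10: 10 black — skip
      12 gray
        14 gray
          14→7: 7 black — skip
        14 black
        12→7: 7 black — skip
      12 black
      11→14: 14 black — skip
      11→4: 4 black — skip
    11 black
    13→3: 3 black — skip
    13→4: 4 black — skip
    13→6: 6 black — skip
    13→15: 15 black — skip
  13 black
8 black
Every edge goes to a white or black vertex — no back edge, so the graph is acyclic.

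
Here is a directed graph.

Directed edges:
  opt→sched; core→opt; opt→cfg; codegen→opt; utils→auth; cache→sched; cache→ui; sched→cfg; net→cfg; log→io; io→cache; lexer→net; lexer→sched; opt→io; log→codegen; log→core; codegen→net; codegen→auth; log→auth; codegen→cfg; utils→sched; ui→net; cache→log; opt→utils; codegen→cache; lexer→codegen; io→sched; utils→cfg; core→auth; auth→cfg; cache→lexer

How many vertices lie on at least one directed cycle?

7

A vertex is on a directed cycle iff it belongs to a strongly connected component of size ≥ 2 (or has a self-loop).
The vertices on cycles are {io, log, opt, core, cache, lexer, codegen} — 7 in total.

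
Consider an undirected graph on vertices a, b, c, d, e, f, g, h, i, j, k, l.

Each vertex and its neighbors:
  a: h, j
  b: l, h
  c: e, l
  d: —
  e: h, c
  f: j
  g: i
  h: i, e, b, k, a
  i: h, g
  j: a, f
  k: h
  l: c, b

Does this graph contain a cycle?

DFS, tracking each vertex's parent; an edge to a visited non-parent vertex closes a cycle.
Start from l:
visit l (parent –)
  visit c (parent l)
    visit e (parent c)
      visit h (parent e)
        visit i (parent h)
          i–h: parent, skip
          visit g (parent i)
            g–i: parent, skip
        h–e: parent, skip
        visit b (parent h)
          b–l: l visited and ≠ parent → cycle
Cycle: l – c – e – h – b – l.

Yes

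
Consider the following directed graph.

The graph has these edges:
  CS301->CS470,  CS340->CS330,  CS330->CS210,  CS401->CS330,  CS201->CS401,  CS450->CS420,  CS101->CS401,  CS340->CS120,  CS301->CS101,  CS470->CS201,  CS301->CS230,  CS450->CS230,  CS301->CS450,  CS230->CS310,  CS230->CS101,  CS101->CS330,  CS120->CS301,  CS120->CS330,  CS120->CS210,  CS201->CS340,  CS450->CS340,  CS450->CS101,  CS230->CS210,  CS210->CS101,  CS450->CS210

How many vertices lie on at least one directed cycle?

10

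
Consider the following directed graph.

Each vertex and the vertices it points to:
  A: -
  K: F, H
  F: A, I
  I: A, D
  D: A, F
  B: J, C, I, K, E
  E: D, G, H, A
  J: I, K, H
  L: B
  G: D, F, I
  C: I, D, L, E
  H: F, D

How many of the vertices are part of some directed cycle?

A vertex is on a directed cycle iff it belongs to a strongly connected component of size ≥ 2 (or has a self-loop).
The vertices on cycles are {B, C, D, F, I, L} — 6 in total.

6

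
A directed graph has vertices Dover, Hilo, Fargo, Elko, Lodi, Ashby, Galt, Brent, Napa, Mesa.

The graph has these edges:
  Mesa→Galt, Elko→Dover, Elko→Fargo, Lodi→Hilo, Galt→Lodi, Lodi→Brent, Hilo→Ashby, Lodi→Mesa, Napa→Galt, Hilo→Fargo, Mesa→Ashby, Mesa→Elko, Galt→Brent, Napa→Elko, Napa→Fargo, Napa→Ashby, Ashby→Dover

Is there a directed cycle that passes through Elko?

No

Elko lies on a cycle iff there is a path from Elko back to itself.
Exploring from Elko, it never reaches itself; equivalently, its strongly connected component is a singleton.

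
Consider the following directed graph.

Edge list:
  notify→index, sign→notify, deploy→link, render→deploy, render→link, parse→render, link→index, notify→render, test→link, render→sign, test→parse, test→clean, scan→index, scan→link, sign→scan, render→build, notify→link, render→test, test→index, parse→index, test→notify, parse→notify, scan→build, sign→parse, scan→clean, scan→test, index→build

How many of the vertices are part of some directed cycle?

6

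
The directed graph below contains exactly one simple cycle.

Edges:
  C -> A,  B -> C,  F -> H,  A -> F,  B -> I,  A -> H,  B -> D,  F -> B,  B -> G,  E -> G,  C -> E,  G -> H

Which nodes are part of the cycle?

A, B, C, F

DFS with gray/black marking from B:
B gray
  D gray
  D black
  I gray
  I black
  G gray
    H gray
    H black
  G black
  C gray
    E gray
      E→G: G black — skip
    E black
    A gray
      F gray
        F→H: H black — skip
        F→B: B is gray → back edge
Back edge closes the cycle B → C → A → F → B; its vertices are {A, B, C, F}.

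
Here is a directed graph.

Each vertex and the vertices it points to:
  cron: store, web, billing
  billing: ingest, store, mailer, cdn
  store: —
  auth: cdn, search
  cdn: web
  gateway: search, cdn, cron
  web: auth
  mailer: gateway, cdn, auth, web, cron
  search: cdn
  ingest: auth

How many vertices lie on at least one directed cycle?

A vertex is on a directed cycle iff it belongs to a strongly connected component of size ≥ 2 (or has a self-loop).
The vertices on cycles are {cdn, web, auth, cron, mailer, search, billing, gateway} — 8 in total.

8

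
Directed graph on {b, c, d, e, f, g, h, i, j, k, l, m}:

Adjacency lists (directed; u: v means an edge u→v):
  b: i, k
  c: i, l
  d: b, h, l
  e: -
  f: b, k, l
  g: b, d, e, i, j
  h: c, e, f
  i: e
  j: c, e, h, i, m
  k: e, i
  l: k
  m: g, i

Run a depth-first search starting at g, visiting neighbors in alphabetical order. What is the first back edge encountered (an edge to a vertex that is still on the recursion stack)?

m->g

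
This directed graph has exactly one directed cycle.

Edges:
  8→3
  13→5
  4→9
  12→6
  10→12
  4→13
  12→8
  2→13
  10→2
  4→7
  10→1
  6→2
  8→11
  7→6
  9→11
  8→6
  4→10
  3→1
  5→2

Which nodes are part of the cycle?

DFS with gray/black marking from 13:
13 gray
  5 gray
    2 gray
      2→13: 13 is gray → back edge
Back edge closes the cycle 13 → 5 → 2 → 13; its vertices are {2, 5, 13}.

2, 5, 13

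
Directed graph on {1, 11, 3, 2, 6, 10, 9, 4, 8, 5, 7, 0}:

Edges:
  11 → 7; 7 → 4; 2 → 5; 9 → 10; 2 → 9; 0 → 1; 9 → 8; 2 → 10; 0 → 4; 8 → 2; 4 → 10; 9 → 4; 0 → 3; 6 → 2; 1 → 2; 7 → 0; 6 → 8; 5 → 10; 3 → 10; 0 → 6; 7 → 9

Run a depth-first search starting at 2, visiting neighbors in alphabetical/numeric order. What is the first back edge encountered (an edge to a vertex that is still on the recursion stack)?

8->2

DFS from 2 (visiting neighbors in alphabetical/numeric order); mark gray on enter, black on exit:
2 gray
  5 gray
    10 gray
    10 black
  5 black
  9 gray
    4 gray
      4→10: 10 black — skip
    4 black
    8 gray
      8→2: 2 is gray → back edge
First back edge: 8 → 2.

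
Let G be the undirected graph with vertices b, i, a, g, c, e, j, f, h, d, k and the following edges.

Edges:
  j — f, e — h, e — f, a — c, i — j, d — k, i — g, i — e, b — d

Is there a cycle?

Yes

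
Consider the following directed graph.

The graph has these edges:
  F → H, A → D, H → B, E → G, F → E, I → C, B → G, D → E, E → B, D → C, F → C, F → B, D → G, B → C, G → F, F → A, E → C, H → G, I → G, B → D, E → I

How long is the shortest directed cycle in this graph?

3

For each vertex v, BFS finds the shortest path from v back to v.
The shortest such closed walk is F → E → G → F, length 3.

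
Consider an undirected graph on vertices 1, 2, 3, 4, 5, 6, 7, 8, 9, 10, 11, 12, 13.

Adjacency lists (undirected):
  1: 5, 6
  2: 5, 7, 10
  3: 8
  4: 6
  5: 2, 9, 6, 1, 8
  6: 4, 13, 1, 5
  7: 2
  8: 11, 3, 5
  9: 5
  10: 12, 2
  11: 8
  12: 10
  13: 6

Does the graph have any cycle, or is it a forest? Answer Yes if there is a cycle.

Yes

DFS, tracking each vertex's parent; an edge to a visited non-parent vertex closes a cycle.
Start from 6:
visit 6 (parent –)
  visit 4 (parent 6)
    4–6: parent, skip
  visit 13 (parent 6)
    13–6: parent, skip
  visit 1 (parent 6)
    visit 5 (parent 1)
      visit 2 (parent 5)
        2–5: parent, skip
        visit 7 (parent 2)
          7–2: parent, skip
        visit 10 (parent 2)
          visit 12 (parent 10)
            12–10: parent, skip
          10–2: parent, skip
      visit 9 (parent 5)
        9–5: parent, skip
      5–6: 6 visited and ≠ parent → cycle
Cycle: 6 – 1 – 5 – 6.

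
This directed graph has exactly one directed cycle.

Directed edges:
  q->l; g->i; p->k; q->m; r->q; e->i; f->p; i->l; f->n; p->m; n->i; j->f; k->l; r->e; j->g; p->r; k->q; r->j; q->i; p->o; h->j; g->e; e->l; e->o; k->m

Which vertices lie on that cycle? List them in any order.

DFS with gray/black marking from j:
j gray
  f gray
    p gray
      o gray
      o black
      k gray
        q gray
          m gray
          m black
          l gray
          l black
          i gray
            i→l: l black — skip
          i black
        q black
        k→m: m black — skip
        k→l: l black — skip
      k black
      p→m: m black — skip
      r gray
        e gray
          e→o: o black — skip
          e→i: i black — skip
          e→l: l black — skip
        e black
        r→q: q black — skip
        r→j: j is gray → back edge
Back edge closes the cycle j → f → p → r → j; its vertices are {f, j, p, r}.

f, j, p, r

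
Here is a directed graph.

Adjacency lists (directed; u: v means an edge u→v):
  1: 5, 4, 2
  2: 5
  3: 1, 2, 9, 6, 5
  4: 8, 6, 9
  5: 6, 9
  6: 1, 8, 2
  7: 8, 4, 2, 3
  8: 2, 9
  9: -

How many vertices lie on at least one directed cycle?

6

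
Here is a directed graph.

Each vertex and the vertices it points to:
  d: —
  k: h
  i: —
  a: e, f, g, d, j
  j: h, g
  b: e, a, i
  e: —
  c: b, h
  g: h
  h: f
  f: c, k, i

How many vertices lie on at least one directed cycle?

8

A vertex is on a directed cycle iff it belongs to a strongly connected component of size ≥ 2 (or has a self-loop).
The vertices on cycles are {a, b, c, f, g, h, j, k} — 8 in total.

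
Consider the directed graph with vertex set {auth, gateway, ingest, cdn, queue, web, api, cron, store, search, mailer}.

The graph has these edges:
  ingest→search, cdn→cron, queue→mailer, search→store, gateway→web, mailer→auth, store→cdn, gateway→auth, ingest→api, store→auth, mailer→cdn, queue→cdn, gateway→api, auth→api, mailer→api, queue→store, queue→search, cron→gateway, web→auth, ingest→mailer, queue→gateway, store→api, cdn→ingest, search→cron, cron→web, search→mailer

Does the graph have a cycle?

Yes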